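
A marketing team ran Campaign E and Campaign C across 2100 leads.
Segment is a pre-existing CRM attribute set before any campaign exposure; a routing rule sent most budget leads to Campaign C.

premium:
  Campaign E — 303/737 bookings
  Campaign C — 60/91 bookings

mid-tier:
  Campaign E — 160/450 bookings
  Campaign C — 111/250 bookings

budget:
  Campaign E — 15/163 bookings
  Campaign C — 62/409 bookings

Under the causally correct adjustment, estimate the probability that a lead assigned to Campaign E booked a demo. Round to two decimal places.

Customer segment satisfies the back-door criterion: it is not a descendant of the campaign, and it blocks the spurious path from campaign to outcome. Adjusting for it (i.e., using the within-customer segment rates) gives the causal effect.
Standardising Campaign E to the population customer segment mix: 0.394·303/737 + 0.333·160/450 + 0.272·15/163 = 0.306.

0.31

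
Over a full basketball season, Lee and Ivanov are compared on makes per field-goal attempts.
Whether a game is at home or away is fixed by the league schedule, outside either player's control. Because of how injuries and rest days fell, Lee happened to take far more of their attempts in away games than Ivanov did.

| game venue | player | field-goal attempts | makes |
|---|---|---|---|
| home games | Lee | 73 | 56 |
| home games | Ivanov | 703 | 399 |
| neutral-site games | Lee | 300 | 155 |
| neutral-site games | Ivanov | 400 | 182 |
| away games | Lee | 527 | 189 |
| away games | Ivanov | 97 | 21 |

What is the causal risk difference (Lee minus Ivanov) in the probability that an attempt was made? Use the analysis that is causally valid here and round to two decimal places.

+0.14

The stratified and pooled comparisons disagree (Lee wins within each game venue; Ivanov wins overall), so the answer turns on the causal role of game venue.
Here game venue is a common cause — it drives both which player a case falls under and the outcome. The crude comparison mixes populations; the stratum-specific rates are the causally relevant ones.
Adjusting over the population distribution of game venue: 0.370·(0.767−0.568) + 0.333·(0.517−0.455) + 0.297·(0.359−0.216) = +0.137.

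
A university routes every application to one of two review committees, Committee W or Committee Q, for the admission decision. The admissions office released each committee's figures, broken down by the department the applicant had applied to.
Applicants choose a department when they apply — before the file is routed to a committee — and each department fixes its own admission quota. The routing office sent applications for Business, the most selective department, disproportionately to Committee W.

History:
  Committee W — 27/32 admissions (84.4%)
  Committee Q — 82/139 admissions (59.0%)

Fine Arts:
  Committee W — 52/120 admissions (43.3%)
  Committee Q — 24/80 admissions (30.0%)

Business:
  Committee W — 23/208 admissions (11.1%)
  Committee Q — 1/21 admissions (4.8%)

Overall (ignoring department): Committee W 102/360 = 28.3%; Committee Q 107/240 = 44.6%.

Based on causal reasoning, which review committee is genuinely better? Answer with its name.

Committee W

The stratified and pooled comparisons disagree (Committee W wins within each department; Committee Q wins overall), so the answer turns on the causal role of department.
Department is set before the review committee has any effect — it is not caused by the review committee — and it independently drives the outcome. That makes it a confounder, so the causal comparison is within department levels.
Within each level — History: 84.4% vs 59.0%; Fine Arts: 43.3% vs 30.0%; Business: 11.1% vs 4.8% — Committee W is higher every time.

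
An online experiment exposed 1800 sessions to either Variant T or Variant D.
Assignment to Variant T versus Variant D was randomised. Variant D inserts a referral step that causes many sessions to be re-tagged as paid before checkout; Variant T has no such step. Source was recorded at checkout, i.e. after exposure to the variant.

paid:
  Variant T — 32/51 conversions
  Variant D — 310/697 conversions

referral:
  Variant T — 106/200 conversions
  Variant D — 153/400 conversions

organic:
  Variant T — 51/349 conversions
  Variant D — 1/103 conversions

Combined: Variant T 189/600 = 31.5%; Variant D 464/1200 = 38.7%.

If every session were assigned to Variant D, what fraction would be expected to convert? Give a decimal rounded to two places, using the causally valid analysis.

0.39

Stratifying would compare variants among sessions the variants themselves sorted into traffic source groups — a form of selection on an intermediate. The unconditioned pooled rates give the total causal effect.
So P(outcome | do(Variant D)) is just the pooled rate for Variant D: 464/1200 = 0.387.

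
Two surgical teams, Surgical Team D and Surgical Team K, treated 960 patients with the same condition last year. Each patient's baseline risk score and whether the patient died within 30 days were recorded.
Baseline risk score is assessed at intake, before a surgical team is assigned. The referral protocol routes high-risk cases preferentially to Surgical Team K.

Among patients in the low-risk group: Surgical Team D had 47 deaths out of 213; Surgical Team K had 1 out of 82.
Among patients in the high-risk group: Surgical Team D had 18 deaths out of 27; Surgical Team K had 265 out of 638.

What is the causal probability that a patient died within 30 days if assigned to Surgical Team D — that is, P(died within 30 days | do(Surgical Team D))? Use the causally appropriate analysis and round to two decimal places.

Baseline risk score satisfies the back-door criterion: it is not a descendant of the surgical team, and it blocks the spurious path from surgical team to outcome. Adjusting for it (i.e., using the within-baseline risk score rates) gives the causal effect.
Standardising Surgical Team D to the population baseline risk score mix: 0.307·47/213 + 0.693·18/27 = 0.530.

0.53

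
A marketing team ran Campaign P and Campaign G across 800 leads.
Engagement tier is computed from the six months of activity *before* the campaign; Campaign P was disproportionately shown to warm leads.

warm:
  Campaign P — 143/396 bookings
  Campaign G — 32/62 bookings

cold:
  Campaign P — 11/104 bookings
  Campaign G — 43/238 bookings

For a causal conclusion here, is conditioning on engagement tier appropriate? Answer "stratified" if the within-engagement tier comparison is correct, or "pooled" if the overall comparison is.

Within every engagement tier level Campaign G has the higher rate, yet pooled Campaign P does — Simpson's reversal.
Here engagement tier is a common cause — it drives both which campaign a case falls under and the outcome. The crude comparison mixes populations; the stratum-specific rates are the causally relevant ones.
Within each level — warm: 36.1% vs 51.6%; cold: 10.6% vs 18.1% — Campaign G is higher every time.

stratified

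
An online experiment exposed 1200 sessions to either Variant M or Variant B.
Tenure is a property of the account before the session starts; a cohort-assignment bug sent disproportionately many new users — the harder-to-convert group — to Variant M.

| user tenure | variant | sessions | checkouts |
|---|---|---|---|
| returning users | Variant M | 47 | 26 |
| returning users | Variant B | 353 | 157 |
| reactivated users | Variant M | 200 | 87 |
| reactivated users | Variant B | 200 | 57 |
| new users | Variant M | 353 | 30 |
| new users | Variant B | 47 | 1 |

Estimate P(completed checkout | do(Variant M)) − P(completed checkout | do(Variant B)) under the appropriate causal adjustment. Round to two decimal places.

User tenure satisfies the back-door criterion: it is not a descendant of the variant, and it blocks the spurious path from variant to outcome. Adjusting for it (i.e., using the within-user tenure rates) gives the causal effect.
Adjusting over the population distribution of user tenure: 0.333·(0.553−0.445) + 0.333·(0.435−0.285) + 0.333·(0.085−0.021) = +0.107.

+0.11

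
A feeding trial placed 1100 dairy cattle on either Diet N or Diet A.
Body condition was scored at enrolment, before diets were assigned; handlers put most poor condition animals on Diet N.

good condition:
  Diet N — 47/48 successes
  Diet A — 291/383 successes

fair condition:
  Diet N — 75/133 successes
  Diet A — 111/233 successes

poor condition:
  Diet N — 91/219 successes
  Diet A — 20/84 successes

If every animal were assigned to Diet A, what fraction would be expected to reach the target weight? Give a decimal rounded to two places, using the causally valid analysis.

0.52

Starting body condition is set before the diet has any effect — it is not caused by the diet — and it independently drives the outcome. That makes it a confounder, so the causal comparison is within starting body condition levels.
Standardising Diet A to the population starting body condition mix: 0.392·291/383 + 0.333·111/233 + 0.275·20/84 = 0.522.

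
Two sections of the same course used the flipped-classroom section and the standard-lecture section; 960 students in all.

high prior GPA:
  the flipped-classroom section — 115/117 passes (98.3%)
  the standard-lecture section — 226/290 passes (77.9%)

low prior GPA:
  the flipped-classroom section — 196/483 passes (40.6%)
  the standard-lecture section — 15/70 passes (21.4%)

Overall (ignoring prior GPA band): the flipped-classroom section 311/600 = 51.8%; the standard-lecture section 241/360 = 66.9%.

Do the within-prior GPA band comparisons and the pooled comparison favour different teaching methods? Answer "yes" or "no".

yes

Within each prior GPA band level (high prior GPA 98.3% vs 77.9%; low prior GPA 40.6% vs 21.4%), the flipped-classroom section has the higher rate every time. Pooled: 51.8% vs 66.9% — the standard-lecture section has the higher rate overall. The two comparisons disagree.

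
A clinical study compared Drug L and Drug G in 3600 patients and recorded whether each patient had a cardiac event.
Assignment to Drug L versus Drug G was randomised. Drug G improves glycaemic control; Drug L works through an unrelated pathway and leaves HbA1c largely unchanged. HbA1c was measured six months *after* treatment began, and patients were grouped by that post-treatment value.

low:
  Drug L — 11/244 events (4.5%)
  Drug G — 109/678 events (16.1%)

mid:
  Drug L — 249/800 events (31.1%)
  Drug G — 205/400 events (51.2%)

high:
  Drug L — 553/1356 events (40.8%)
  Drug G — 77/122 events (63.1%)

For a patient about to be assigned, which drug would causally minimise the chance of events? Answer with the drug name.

Within every HbA1c level Drug L has the lower rate, yet pooled Drug G does — Simpson's reversal.
HbA1c is downstream of the drug. One should not condition on a consequence of treatment, so the overall rates are the right comparison.
Pooled: Drug L 33.9% vs Drug G 32.6%; Drug G is lower overall.

Drug G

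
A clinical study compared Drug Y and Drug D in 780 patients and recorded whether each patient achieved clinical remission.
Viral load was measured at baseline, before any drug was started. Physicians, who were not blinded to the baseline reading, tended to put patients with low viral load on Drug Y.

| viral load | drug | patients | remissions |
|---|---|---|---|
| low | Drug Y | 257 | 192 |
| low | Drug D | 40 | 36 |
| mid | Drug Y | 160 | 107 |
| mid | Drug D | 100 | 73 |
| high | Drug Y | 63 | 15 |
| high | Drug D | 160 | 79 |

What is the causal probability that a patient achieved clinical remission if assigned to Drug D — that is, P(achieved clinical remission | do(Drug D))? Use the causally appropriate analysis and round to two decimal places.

0.73

Drug D is higher inside every viral load stratum but Drug Y is higher in aggregate. Whether to stratify depends on how viral load relates to the drug.
Here viral load is a common cause — it drives both which drug a case falls under and the outcome. The crude comparison mixes populations; the stratum-specific rates are the causally relevant ones.
Standardising Drug D to the population viral load mix: 0.381·36/40 + 0.333·73/100 + 0.286·79/160 = 0.727.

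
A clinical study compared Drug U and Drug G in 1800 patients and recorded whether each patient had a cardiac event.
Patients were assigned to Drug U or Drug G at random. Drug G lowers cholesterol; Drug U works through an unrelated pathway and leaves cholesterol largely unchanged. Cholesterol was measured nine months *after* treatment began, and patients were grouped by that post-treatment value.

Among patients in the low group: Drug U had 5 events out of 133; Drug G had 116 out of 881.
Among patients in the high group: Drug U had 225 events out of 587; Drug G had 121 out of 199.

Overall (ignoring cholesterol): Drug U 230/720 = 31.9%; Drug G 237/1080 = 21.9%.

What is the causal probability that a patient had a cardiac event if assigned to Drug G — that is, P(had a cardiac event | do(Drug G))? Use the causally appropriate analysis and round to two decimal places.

Drug U is lower inside every cholesterol stratum but Drug G is lower in aggregate. Whether to stratify depends on how cholesterol relates to the drug.
Cholesterol here is a post-treatment variable shaped by the drug; conditioning on it would introduce bias rather than remove it. The overall comparison is the causal one.
So P(outcome | do(Drug G)) is just the pooled rate for Drug G: 237/1080 = 0.219.

0.22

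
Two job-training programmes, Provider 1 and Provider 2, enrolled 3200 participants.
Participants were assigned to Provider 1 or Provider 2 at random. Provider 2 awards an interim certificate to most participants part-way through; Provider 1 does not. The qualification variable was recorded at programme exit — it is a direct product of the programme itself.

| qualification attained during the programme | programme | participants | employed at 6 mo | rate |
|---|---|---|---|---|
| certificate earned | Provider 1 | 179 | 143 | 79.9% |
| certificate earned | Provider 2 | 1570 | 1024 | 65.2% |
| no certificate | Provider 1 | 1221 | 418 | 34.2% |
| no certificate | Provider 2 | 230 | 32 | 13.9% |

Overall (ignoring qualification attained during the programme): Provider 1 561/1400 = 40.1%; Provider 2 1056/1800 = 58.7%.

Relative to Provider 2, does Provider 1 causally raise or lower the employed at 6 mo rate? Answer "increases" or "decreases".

Stratifying would compare programmes among participants the programmes themselves sorted into qualification attained during the programme groups — a form of selection on an intermediate. The unconditioned pooled rates give the total causal effect.
Pooled: Provider 1 40.1% vs Provider 2 58.7%; Provider 2 is higher overall.

decreases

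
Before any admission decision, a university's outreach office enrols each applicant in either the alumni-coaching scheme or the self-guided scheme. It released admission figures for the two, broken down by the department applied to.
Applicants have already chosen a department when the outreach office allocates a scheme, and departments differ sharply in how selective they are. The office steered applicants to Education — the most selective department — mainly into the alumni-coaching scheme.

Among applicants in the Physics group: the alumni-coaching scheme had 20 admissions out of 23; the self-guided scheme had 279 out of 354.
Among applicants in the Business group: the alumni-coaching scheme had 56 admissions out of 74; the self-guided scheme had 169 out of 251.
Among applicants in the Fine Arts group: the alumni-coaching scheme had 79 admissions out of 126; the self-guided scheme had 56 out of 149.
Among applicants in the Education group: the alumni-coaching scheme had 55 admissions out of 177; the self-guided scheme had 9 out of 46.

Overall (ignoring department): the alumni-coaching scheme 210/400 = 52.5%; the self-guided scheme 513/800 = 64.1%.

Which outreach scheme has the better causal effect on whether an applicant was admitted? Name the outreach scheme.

the alumni-coaching scheme

The imbalance in department arose from how applicants were allocated, not from anything the outreach scheme did; and department independently affects the outcome. The pooled gap is confounded — condition on department.
Within each level — Physics: 87.0% vs 78.8%; Business: 75.7% vs 67.3%; Fine Arts: 62.7% vs 37.6%; Education: 31.1% vs 19.6% — the alumni-coaching scheme is higher every time.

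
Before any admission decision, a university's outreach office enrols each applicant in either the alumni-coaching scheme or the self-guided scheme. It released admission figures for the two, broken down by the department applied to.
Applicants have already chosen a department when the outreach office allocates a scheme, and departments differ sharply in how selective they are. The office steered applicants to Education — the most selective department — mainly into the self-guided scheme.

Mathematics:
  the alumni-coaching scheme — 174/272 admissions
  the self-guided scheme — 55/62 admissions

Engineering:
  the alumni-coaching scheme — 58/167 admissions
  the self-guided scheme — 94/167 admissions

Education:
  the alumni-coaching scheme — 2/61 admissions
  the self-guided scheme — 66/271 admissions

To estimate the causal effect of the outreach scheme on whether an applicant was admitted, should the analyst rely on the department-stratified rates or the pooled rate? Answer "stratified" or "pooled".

stratified

The imbalance in department arose from how applicants were allocated, not from anything the outreach scheme did; and department independently affects the outcome. The pooled gap is confounded — condition on department.
Within each level — Mathematics: 64.0% vs 88.7%; Engineering: 34.7% vs 56.3%; Education: 3.3% vs 24.4% — the self-guided scheme is higher every time.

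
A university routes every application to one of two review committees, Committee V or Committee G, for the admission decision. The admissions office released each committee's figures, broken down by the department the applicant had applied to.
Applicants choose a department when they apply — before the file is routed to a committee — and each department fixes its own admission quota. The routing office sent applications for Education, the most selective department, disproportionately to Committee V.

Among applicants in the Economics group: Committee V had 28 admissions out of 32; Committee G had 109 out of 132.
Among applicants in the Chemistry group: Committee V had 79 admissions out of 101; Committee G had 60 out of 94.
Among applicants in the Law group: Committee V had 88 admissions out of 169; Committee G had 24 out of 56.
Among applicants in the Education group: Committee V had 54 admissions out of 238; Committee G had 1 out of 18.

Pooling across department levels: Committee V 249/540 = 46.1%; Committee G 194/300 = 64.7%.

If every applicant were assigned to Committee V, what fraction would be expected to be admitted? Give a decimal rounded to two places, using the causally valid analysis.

Department differs across review committees for reasons unrelated to any effect of the review committee itself, and it separately predicts the outcome — a classic confounder. We must compare within department levels.
Standardising Committee V to the population department mix: 0.195·28/32 + 0.232·79/101 + 0.268·88/169 + 0.305·54/238 = 0.561.

0.56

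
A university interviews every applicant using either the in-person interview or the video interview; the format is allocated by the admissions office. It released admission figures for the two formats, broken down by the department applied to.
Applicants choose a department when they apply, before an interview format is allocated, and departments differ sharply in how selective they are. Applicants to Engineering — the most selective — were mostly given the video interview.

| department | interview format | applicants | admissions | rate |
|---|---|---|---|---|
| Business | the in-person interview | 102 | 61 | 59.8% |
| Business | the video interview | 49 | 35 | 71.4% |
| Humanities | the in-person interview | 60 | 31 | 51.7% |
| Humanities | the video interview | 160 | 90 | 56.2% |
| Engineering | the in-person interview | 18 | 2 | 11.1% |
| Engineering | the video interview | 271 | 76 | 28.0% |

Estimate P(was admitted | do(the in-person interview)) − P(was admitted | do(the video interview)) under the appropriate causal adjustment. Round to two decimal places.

-0.12

Nothing the interview format does changes department; the imbalance is an allocation artefact. With department also predicting the outcome, the pooled figure is confounded, and the within-stratum comparison is the causal one.
Adjusting over the population distribution of department: 0.229·(0.598−0.714) + 0.333·(0.517−0.562) + 0.438·(0.111−0.280) = -0.116.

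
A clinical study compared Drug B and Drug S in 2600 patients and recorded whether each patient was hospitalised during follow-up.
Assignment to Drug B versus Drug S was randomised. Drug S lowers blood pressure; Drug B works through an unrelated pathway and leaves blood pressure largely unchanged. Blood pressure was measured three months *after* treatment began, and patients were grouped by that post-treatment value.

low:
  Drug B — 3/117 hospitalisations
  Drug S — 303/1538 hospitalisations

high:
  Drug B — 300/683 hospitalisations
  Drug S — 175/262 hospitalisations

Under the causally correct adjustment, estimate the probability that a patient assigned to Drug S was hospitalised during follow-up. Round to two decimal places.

0.27

Blood pressure lies on the pathway drug → blood pressure → outcome, so adjusting for it blocks the indirect effect. For the total causal effect of drug, use the unadjusted pooled rates.
So P(outcome | do(Drug S)) is just the pooled rate for Drug S: 478/1800 = 0.266.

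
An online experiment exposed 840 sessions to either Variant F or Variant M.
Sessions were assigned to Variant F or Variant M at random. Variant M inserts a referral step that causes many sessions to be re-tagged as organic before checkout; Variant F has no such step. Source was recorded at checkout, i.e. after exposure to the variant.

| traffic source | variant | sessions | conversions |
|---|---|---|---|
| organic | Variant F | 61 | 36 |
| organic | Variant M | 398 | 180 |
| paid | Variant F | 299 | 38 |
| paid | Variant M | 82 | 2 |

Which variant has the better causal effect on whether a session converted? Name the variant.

The stratified and pooled comparisons disagree (Variant F wins within each traffic source; Variant M wins overall), so the answer turns on the causal role of traffic source.
Because the variant influences traffic source, traffic source is a post-treatment mediator, not a confounder. Stratifying on it would bias the estimate; the causal effect is the crude pooled difference.
Pooled: Variant F 20.6% vs Variant M 37.9%; Variant M is higher overall.

Variant M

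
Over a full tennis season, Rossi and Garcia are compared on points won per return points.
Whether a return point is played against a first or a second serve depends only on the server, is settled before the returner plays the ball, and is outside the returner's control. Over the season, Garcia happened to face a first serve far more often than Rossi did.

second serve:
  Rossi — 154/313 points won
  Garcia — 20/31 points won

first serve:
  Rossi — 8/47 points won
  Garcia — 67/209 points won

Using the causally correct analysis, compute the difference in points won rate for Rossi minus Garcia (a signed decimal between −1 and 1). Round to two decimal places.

The imbalance in serve type arose from how return points were allocated, not from anything the player did; and serve type independently affects the outcome. The pooled gap is confounded — condition on serve type.
Adjusting over the population distribution of serve type: 0.573·(0.492−0.645) + 0.427·(0.170−0.321) = -0.152.

-0.15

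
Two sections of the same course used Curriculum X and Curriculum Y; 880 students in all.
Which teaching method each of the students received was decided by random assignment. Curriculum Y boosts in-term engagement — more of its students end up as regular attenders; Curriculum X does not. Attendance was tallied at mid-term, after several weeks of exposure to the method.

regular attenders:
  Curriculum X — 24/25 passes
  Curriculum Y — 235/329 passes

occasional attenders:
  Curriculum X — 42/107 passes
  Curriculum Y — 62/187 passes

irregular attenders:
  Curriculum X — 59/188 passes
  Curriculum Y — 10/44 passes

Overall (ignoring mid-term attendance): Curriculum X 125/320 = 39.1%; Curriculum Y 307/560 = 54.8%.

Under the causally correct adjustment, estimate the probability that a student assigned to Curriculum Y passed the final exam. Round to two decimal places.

The distribution of mid-term attendance is itself part of what the teaching method does — it is an intermediate outcome. Holding it fixed would remove that part of the effect; the total effect is the pooled difference.
So P(outcome | do(Curriculum Y)) is just the pooled rate for Curriculum Y: 307/560 = 0.548.

0.55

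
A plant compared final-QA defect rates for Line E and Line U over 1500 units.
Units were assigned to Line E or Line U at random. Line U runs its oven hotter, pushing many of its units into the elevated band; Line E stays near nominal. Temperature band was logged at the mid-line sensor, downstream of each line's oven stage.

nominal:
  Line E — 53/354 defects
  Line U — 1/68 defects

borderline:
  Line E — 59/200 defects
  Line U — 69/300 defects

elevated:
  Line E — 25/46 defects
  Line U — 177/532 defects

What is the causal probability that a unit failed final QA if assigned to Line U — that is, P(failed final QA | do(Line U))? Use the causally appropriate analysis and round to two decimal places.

0.27

The stratified and pooled comparisons disagree (Line U wins within each in-process temperature band; Line E wins overall), so the answer turns on the causal role of in-process temperature band.
In-process temperature band is recorded after the line and is itself shifted by it — it sits on the causal path from line to outcome. Conditioning on a mediator would strip out part of the effect we want; the pooled comparison gives the total causal effect.
So P(outcome | do(Line U)) is just the pooled rate for Line U: 247/900 = 0.274.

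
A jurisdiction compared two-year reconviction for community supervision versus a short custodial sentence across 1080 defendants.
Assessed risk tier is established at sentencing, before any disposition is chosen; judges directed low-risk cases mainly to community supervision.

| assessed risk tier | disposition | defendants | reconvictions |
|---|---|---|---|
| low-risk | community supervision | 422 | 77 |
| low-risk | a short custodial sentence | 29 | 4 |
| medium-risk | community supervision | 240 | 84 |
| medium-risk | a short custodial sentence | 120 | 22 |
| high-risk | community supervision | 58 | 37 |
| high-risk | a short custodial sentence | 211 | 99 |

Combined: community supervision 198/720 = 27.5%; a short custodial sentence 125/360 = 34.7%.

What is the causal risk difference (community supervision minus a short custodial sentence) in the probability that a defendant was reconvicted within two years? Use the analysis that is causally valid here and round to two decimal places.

Nothing the disposition does changes assessed risk tier; the imbalance is an allocation artefact. With assessed risk tier also predicting the outcome, the pooled figure is confounded, and the within-stratum comparison is the causal one.
Adjusting over the population distribution of assessed risk tier: 0.418·(0.182−0.138) + 0.333·(0.350−0.183) + 0.249·(0.638−0.469) = +0.116.

+0.12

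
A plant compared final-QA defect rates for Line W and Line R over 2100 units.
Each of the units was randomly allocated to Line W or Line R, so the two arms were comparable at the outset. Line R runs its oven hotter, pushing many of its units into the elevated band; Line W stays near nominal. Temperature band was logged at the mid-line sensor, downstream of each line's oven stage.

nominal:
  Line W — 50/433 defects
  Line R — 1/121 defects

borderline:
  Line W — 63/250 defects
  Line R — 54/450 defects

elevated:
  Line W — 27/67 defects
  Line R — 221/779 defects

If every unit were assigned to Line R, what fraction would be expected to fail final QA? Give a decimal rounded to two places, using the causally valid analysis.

0.20

The stratified and pooled comparisons disagree (Line R wins within each in-process temperature band; Line W wins overall), so the answer turns on the causal role of in-process temperature band.
Stratifying would compare lines among units the lines themselves sorted into in-process temperature band groups — a form of selection on an intermediate. The unconditioned pooled rates give the total causal effect.
So P(outcome | do(Line R)) is just the pooled rate for Line R: 276/1350 = 0.204.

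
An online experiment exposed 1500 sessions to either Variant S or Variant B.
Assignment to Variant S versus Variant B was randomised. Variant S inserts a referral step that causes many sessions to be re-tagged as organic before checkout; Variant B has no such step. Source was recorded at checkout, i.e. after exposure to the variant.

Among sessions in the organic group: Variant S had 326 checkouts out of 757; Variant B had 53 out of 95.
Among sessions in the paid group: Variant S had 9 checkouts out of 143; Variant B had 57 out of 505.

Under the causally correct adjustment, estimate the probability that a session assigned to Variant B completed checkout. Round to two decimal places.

0.18

Within every traffic source level Variant B has the higher rate, yet pooled Variant S does — Simpson's reversal.
Because the variant influences traffic source, traffic source is a post-treatment mediator, not a confounder. Stratifying on it would bias the estimate; the causal effect is the crude pooled difference.
So P(outcome | do(Variant B)) is just the pooled rate for Variant B: 110/600 = 0.183.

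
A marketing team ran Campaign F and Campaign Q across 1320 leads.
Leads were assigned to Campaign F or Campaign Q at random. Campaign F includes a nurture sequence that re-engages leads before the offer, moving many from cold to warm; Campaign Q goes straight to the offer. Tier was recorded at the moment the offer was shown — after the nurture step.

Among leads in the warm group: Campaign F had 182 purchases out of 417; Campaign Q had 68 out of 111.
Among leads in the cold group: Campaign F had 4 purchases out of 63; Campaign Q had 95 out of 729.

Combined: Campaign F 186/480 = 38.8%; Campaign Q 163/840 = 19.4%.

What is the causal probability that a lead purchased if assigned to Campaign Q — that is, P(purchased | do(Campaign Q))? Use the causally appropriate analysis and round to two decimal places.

Engagement tier lies on the pathway campaign → engagement tier → outcome, so adjusting for it blocks the indirect effect. For the total causal effect of campaign, use the unadjusted pooled rates.
So P(outcome | do(Campaign Q)) is just the pooled rate for Campaign Q: 163/840 = 0.194.

0.19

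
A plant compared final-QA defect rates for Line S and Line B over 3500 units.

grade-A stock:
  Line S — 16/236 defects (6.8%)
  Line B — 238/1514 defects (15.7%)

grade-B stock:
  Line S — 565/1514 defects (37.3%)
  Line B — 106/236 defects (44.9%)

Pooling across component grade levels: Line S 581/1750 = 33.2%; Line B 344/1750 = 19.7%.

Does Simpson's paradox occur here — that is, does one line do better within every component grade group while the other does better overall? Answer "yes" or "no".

Within each component grade level (grade-A stock 6.8% vs 15.7%; grade-B stock 37.3% vs 44.9%), Line S has the lower rate every time. Pooled: 33.2% vs 19.7% — Line B has the lower rate overall. The two comparisons disagree.

yes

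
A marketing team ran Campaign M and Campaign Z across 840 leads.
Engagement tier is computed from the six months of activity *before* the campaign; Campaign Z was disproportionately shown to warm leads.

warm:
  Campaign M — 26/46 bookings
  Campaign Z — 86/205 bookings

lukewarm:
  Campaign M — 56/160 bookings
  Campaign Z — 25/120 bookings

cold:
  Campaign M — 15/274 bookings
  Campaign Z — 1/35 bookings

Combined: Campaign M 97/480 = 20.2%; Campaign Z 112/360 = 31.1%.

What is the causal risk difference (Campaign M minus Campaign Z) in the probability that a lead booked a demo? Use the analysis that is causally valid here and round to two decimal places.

Engagement tier differs across campaigns for reasons unrelated to any effect of the campaign itself, and it separately predicts the outcome — a classic confounder. We must compare within engagement tier levels.
Adjusting over the population distribution of engagement tier: 0.299·(0.565−0.420) + 0.333·(0.350−0.208) + 0.368·(0.055−0.029) = +0.100.

+0.10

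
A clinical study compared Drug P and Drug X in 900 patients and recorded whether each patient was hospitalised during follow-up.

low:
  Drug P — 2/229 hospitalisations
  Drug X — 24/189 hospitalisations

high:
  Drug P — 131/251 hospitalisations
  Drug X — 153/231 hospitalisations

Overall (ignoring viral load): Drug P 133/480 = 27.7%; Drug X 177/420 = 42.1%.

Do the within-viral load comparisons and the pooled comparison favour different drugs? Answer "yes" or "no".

Within each viral load level (low 0.9% vs 12.7%; high 52.2% vs 66.2%), Drug P has the lower rate every time. Pooled: 27.7% vs 42.1% — Drug P has the lower rate overall. They agree.

no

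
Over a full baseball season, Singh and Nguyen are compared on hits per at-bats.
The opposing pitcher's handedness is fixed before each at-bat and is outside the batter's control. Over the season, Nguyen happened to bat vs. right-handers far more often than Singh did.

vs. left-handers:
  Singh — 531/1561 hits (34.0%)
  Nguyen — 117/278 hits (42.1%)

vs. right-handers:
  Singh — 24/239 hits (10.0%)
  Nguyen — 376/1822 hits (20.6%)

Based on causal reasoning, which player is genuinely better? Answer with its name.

Nguyen

The stratified and pooled comparisons disagree (Nguyen wins within each pitcher handedness; Singh wins overall), so the answer turns on the causal role of pitcher handedness.
Since pitcher handedness is a pre-existing factor (not a product of the player) and it affects the outcome on its own, it is a confounder. The stratified rates, not the pooled rate, identify the causal effect.
Within each level — vs. left-handers: 34.0% vs 42.1%; vs. right-handers: 10.0% vs 20.6% — Nguyen is higher every time.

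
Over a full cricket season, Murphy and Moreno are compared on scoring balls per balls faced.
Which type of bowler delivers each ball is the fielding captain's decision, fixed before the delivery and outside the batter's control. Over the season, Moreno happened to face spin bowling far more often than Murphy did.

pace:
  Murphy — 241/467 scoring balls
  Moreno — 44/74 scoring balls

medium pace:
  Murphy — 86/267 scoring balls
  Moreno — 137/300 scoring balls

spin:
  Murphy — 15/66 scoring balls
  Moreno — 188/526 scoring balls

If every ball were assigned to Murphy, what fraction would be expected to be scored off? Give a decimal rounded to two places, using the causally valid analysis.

The bowling type-specific comparison favours Moreno throughout, but the pooled figures favour Murphy. The question is whether to condition on bowling type.
Bowling type is set before the player has any effect — it is not caused by the player — and it independently drives the outcome. That makes it a confounder, so the causal comparison is within bowling type levels.
Standardising Murphy to the population bowling type mix: 0.318·241/467 + 0.334·86/267 + 0.348·15/66 = 0.351.

0.35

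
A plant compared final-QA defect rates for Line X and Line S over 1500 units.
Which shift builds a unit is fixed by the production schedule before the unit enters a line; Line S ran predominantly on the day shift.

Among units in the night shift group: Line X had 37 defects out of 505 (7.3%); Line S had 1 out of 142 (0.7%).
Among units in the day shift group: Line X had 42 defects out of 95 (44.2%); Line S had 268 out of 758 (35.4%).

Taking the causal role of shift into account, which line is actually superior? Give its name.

The stratified and pooled comparisons disagree (Line S wins within each shift; Line X wins overall), so the answer turns on the causal role of shift.
Here shift is a common cause — it drives both which line a case falls under and the outcome. The crude comparison mixes populations; the stratum-specific rates are the causally relevant ones.
Within each level — night shift: 7.3% vs 0.7%; day shift: 44.2% vs 35.4% — Line S is lower every time.

Line S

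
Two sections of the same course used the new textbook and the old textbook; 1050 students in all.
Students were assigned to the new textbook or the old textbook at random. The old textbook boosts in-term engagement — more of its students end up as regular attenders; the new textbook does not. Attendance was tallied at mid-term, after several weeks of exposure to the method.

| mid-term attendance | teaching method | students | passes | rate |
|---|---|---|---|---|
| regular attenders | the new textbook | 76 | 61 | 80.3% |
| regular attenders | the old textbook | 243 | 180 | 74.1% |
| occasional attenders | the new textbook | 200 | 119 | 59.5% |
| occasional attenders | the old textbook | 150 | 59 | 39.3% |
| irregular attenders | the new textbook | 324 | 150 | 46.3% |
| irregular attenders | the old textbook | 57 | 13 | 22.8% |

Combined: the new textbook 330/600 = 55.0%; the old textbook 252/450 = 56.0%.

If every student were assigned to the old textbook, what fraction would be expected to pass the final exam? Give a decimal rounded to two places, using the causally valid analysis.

Stratifying would compare teaching methods among students the teaching methods themselves sorted into mid-term attendance groups — a form of selection on an intermediate. The unconditioned pooled rates give the total causal effect.
So P(outcome | do(the old textbook)) is just the pooled rate for the old textbook: 252/450 = 0.560.

0.56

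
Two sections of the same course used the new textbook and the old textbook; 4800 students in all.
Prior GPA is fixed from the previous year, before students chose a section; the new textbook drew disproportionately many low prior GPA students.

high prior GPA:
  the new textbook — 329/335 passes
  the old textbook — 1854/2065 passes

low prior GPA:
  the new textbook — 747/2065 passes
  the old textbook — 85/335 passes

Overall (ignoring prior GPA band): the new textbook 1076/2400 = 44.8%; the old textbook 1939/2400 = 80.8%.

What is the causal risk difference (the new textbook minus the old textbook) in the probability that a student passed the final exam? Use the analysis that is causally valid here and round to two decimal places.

+0.10

Since prior GPA band is a pre-existing factor (not a product of the teaching method) and it affects the outcome on its own, it is a confounder. The stratified rates, not the pooled rate, identify the causal effect.
Adjusting over the population distribution of prior GPA band: 0.500·(0.982−0.898) + 0.500·(0.362−0.254) = +0.096.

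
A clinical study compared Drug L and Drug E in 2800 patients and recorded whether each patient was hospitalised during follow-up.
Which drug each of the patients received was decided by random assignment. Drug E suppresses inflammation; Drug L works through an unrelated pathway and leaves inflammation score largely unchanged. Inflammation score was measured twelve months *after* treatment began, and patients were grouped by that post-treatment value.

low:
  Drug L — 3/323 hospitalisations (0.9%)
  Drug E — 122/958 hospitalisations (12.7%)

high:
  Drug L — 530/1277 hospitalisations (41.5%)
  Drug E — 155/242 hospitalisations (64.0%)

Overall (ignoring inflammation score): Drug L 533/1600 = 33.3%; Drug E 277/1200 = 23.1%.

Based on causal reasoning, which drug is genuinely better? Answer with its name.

Drug E

Because the drug influences inflammation score, inflammation score is a post-treatment mediator, not a confounder. Stratifying on it would bias the estimate; the causal effect is the crude pooled difference.
Pooled: Drug L 33.3% vs Drug E 23.1%; Drug E is lower overall.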